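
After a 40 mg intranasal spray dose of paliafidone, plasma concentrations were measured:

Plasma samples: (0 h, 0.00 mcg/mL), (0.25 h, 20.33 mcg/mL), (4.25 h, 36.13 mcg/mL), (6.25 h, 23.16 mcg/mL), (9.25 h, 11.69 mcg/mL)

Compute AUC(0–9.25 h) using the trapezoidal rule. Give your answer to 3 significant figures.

Trapezoidal AUC_0→9.25:
  [0→0.25]: (0.00+20.33)/2 × 0.25 = 2.54125
  [0.25→4.25]: (20.33+36.13)/2 × 4 = 112.92
  [4.25→6.25]: (36.13+23.16)/2 × 2 = 59.29
  [6.25→9.25]: (23.16+11.69)/2 × 3 = 52.275
  Sum = 227.02625 mcg/mL·h

AUC = 227 mcg/mL·h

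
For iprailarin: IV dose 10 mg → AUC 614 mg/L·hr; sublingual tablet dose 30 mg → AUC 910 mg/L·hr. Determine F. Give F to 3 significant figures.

F = (AUC_ev / D_ev) / (AUC_iv / D_iv)
  = (910/30) / (614/10)
  = 30.3333 / 61.4 = 0.4940

F = 0.494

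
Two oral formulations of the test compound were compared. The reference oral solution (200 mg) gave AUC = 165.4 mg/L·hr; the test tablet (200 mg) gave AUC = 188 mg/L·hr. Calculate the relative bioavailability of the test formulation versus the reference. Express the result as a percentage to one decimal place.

F_rel = 113.7%

F_rel = (AUC_test/D_test) / (AUC_ref/D_ref)
      = (188/200) / (165.4/200)
      = 0.94 / 0.827 = 1.1366 = 113.66%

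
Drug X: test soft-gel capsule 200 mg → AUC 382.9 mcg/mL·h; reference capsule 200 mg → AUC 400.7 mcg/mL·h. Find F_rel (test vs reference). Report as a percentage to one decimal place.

F_rel = 95.6%

F_rel = (AUC_test/D_test) / (AUC_ref/D_ref)
      = (382.9/200) / (400.7/200)
      = 1.9145 / 2.0035 = 0.9556 = 95.56%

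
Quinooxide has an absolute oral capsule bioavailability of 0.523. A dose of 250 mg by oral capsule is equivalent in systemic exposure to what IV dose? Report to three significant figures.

D_iv = 131 mg

Systemic exposure from an extravascular dose = F × D_ev, so the equivalent IV dose is F × D_ev.
D_iv = F × D_ev = 0.523 × 250 = 130.75 mg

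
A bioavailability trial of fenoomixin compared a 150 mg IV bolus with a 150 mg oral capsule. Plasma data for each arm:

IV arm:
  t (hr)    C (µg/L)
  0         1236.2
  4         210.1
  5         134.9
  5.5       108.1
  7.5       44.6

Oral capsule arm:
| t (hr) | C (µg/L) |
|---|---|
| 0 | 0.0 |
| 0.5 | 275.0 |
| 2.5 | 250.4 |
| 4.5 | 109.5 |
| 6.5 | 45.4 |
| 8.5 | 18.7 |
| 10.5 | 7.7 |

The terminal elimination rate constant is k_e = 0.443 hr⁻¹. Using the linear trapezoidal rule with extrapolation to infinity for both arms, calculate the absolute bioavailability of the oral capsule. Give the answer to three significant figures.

Trapezoidal AUC_0→7.5 (IV):
  [0→4]: (1236.2+210.1)/2 × 4 = 2892.6
  [4→5]: (210.1+134.9)/2 × 1 = 172.5
  [5→5.5]: (134.9+108.1)/2 × 0.5 = 60.75
  [5.5→7.5]: (108.1+44.6)/2 × 2 = 152.7
  Sum = 3278.55 µg/L·hr
IV tail: 44.6/0.443 = 100.677; AUC_iv,0→∞ = 3278.55 + 100.677 = 3379.227 µg/L·hr
Trapezoidal AUC_0→10.5 (oral capsule):
  [0→0.5]: (0.0+275.0)/2 × 0.5 = 68.75
  [0.5→2.5]: (275.0+250.4)/2 × 2 = 525.4
  [2.5→4.5]: (250.4+109.5)/2 × 2 = 359.9
  [4.5→6.5]: (109.5+45.4)/2 × 2 = 154.9
  [6.5→8.5]: (45.4+18.7)/2 × 2 = 64.1
  [8.5→10.5]: (18.7+7.7)/2 × 2 = 26.4
  Sum = 1199.45 µg/L·hr
oral capsule tail: 7.7/0.443 = 17.381; AUC_ev,0→∞ = 1199.45 + 17.381 = 1216.831 µg/L·hr
F = (AUC_ev/D_ev)/(AUC_iv/D_iv) = (1216.831/150)/(3379.227/150) = 8.11221/22.52818 = 0.3601

F = 0.360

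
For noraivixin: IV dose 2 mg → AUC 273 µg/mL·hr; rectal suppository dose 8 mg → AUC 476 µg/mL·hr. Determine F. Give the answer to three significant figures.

F = 0.436

F = (AUC_ev / D_ev) / (AUC_iv / D_iv)
  = (476/8) / (273/2)
  = 59.5 / 136.5 = 0.4359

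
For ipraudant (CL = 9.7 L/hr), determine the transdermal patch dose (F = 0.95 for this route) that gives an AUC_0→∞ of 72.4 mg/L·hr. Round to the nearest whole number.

Dose = 739 mg

Dose = CL × AUC_0→∞ / F
     = 9.7 × 72.4 / 0.95 = 739.242 mg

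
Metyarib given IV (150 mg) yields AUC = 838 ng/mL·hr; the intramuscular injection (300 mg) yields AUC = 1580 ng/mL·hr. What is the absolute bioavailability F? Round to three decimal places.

F = 0.943

F = (AUC_ev / D_ev) / (AUC_iv / D_iv)
  = (1580/300) / (838/150)
  = 5.26667 / 5.58667 = 0.9427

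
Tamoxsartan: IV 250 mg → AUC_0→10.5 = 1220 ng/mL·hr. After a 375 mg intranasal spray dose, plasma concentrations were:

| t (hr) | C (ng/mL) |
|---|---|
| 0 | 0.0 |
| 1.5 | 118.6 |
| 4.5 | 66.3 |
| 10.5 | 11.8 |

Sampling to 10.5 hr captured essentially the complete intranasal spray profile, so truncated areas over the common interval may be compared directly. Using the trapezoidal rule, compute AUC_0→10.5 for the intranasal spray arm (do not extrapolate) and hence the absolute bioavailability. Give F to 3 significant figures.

F = 0.328

Trapezoidal AUC_0→10.5 (intranasal spray):
  [0→1.5]: (0.0+118.6)/2 × 1.5 = 88.95
  [1.5→4.5]: (118.6+66.3)/2 × 3 = 277.35
  [4.5→10.5]: (66.3+11.8)/2 × 6 = 234.3
  Sum = 600.6 ng/mL·hr
F = (AUC_ev/D_ev)/(AUC_iv/D_iv) = (600.6/375)/(1220/250) = 1.6016/4.88 = 0.3282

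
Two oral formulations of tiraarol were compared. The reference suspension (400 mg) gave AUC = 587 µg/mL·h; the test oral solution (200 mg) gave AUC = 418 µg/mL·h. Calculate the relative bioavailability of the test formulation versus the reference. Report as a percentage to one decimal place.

F_rel = (AUC_test/D_test) / (AUC_ref/D_ref)
      = (418/200) / (587/400)
      = 2.09 / 1.4675 = 1.4242 = 142.42%

F_rel = 142.4%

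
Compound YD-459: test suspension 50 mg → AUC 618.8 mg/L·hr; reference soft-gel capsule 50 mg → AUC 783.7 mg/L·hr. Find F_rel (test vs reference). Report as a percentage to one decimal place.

F_rel = (AUC_test/D_test) / (AUC_ref/D_ref)
      = (618.8/50) / (783.7/50)
      = 12.376 / 15.674 = 0.7896 = 78.96%

F_rel = 79.0%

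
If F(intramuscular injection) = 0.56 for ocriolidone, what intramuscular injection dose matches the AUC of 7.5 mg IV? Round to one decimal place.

For equal systemic exposure: F × D_ev = D_iv
D_ev = D_iv / F = 7.5 / 0.56 = 13.3929 mg

D_intramuscular = 13.4 mg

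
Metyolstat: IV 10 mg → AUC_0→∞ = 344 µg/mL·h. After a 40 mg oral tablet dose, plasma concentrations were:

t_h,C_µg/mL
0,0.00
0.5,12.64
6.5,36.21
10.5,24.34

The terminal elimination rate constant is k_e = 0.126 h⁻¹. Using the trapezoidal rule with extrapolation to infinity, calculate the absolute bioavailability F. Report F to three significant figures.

Trapezoidal AUC_0→10.5 (oral tablet):
  [0→0.5]: (0.00+12.64)/2 × 0.5 = 3.16
  [0.5→6.5]: (12.64+36.21)/2 × 6 = 146.55
  [6.5→10.5]: (36.21+24.34)/2 × 4 = 121.1
  Sum = 270.81 µg/mL·h
Tail: C_last/k_e = 24.34/0.126 = 193.175
AUC_0→∞ (oral tablet) = 270.81 + 193.175 = 463.985 µg/mL·h
F = (AUC_ev/D_ev)/(AUC_iv/D_iv) = (463.985/40)/(344/10) = 11.599625/34.4 = 0.3372

F = 0.337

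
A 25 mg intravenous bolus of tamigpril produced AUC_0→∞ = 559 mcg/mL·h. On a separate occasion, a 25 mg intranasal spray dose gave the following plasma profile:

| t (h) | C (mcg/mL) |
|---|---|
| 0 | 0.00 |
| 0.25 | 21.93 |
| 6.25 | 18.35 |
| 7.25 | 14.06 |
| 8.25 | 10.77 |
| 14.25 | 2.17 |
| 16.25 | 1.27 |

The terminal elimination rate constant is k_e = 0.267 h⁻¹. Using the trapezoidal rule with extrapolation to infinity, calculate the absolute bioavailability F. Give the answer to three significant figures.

F = 0.356

Trapezoidal AUC_0→16.25 (intranasal spray):
  [0→0.25]: (0.00+21.93)/2 × 0.25 = 2.74125
  [0.25→6.25]: (21.93+18.35)/2 × 6 = 120.84
  [6.25→7.25]: (18.35+14.06)/2 × 1 = 16.205
  [7.25→8.25]: (14.06+10.77)/2 × 1 = 12.415
  [8.25→14.25]: (10.77+2.17)/2 × 6 = 38.82
  [14.25→16.25]: (2.17+1.27)/2 × 2 = 3.44
  Sum = 194.46125 mcg/mL·h
Tail: C_last/k_e = 1.27/0.267 = 4.757
AUC_0→∞ (intranasal spray) = 194.46125 + 4.757 = 199.21825 mcg/mL·h
F = (AUC_ev/D_ev)/(AUC_iv/D_iv) = (199.21825/25)/(559/25) = 7.96873/22.36 = 0.3564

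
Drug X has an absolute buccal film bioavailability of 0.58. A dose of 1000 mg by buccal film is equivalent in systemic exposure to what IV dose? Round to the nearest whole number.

Systemic exposure from an extravascular dose = F × D_ev, so the equivalent IV dose is F × D_ev.
D_iv = F × D_ev = 0.58 × 1000 = 580 mg

D_iv = 580 mg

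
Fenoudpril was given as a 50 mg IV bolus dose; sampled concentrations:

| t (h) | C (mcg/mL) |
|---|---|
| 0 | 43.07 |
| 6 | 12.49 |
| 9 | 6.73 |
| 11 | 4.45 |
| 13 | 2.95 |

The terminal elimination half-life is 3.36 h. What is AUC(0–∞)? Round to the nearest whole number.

AUC = 228 mcg/mL·h

Trapezoidal AUC_0→13:
  [0→6]: (43.07+12.49)/2 × 6 = 166.68
  [6→9]: (12.49+6.73)/2 × 3 = 28.83
  [9→11]: (6.73+4.45)/2 × 2 = 11.18
  [11→13]: (4.45+2.95)/2 × 2 = 7.4
  Sum = 214.09 mcg/mL·h
k_e = ln2 / t½ = 0.693147 / 3.36 = 0.2063 h^-1
Extrapolated tail: C_last / k_e = 2.95 / 0.2063 = 14.300
AUC_0→∞ = 214.09 + 14.300 = 228.39 mcg/mL·h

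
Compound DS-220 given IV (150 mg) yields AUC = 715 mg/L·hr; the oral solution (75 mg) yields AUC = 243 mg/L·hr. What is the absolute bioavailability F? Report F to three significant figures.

F = (AUC_ev / D_ev) / (AUC_iv / D_iv)
  = (243/75) / (715/150)
  = 3.24 / 4.76667 = 0.6797

F = 0.680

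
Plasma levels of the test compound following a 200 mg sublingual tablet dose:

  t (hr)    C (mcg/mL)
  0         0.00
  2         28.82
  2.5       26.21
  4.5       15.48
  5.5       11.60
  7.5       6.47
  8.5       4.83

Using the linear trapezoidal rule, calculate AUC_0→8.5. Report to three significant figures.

AUC = 122 mcg/mL·hr

Trapezoidal AUC_0→8.5:
  [0→2]: (0.00+28.82)/2 × 2 = 28.82
  [2→2.5]: (28.82+26.21)/2 × 0.5 = 13.7575
  [2.5→4.5]: (26.21+15.48)/2 × 2 = 41.69
  [4.5→5.5]: (15.48+11.60)/2 × 1 = 13.54
  [5.5→7.5]: (11.60+6.47)/2 × 2 = 18.07
  [7.5→8.5]: (6.47+4.83)/2 × 1 = 5.65
  Sum = 121.5275 mcg/mL·hr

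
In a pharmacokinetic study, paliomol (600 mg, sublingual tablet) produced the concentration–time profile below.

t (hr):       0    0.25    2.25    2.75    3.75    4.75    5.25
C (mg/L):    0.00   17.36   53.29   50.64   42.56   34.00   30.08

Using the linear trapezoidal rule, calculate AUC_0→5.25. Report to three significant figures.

Trapezoidal AUC_0→5.25:
  [0→0.25]: (0.00+17.36)/2 × 0.25 = 2.17
  [0.25→2.25]: (17.36+53.29)/2 × 2 = 70.65
  [2.25→2.75]: (53.29+50.64)/2 × 0.5 = 25.9825
  [2.75→3.75]: (50.64+42.56)/2 × 1 = 46.6
  [3.75→4.75]: (42.56+34.00)/2 × 1 = 38.28
  [4.75→5.25]: (34.00+30.08)/2 × 0.5 = 16.02
  Sum = 199.7025 mg/L·hr

AUC = 200 mg/L·hr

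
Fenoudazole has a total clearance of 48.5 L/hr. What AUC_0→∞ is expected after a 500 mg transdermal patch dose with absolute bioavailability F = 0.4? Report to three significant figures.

AUC = 4.12 mg/L·hr

AUC_0→∞ = F × Dose / CL
        = 0.4 × 500 / 48.5 = 4.12371 mg/L·hr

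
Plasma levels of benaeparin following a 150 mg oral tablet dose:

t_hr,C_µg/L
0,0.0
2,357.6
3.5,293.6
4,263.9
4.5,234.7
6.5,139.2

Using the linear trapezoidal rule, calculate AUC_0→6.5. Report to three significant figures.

AUC = 1480 µg/L·hr

Trapezoidal AUC_0→6.5:
  [0→2]: (0.0+357.6)/2 × 2 = 357.6
  [2→3.5]: (357.6+293.6)/2 × 1.5 = 488.4
  [3.5→4]: (293.6+263.9)/2 × 0.5 = 139.375
  [4→4.5]: (263.9+234.7)/2 × 0.5 = 124.65
  [4.5→6.5]: (234.7+139.2)/2 × 2 = 373.9
  Sum = 1483.925 µg/L·hr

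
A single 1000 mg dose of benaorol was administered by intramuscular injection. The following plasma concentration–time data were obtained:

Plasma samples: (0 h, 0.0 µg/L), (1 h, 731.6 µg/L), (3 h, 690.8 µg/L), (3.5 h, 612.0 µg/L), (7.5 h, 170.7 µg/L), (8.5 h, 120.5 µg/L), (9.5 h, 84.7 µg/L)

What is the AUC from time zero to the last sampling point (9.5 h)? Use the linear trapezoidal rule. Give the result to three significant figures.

Trapezoidal AUC_0→9.5:
  [0→1]: (0.0+731.6)/2 × 1 = 365.8
  [1→3]: (731.6+690.8)/2 × 2 = 1422.4
  [3→3.5]: (690.8+612.0)/2 × 0.5 = 325.7
  [3.5→7.5]: (612.0+170.7)/2 × 4 = 1565.4
  [7.5→8.5]: (170.7+120.5)/2 × 1 = 145.6
  [8.5→9.5]: (120.5+84.7)/2 × 1 = 102.6
  Sum = 3927.5 µg/L·h

AUC = 3930 µg/L·h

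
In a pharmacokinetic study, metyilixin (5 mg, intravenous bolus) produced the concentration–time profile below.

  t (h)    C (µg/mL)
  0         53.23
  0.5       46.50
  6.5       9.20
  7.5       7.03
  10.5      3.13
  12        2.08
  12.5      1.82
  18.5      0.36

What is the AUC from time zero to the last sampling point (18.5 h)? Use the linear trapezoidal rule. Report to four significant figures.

Trapezoidal AUC_0→18.5:
  [0→0.5]: (53.23+46.50)/2 × 0.5 = 24.9325
  [0.5→6.5]: (46.50+9.20)/2 × 6 = 167.1
  [6.5→7.5]: (9.20+7.03)/2 × 1 = 8.115
  [7.5→10.5]: (7.03+3.13)/2 × 3 = 15.24
  [10.5→12]: (3.13+2.08)/2 × 1.5 = 3.9075
  [12→12.5]: (2.08+1.82)/2 × 0.5 = 0.975
  [12.5→18.5]: (1.82+0.36)/2 × 6 = 6.54
  Sum = 226.81 µg/mL·h

AUC = 226.8 µg/mL·h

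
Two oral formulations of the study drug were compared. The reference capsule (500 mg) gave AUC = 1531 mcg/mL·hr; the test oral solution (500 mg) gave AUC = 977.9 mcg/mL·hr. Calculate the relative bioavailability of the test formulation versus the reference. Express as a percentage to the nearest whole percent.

F_rel = (AUC_test/D_test) / (AUC_ref/D_ref)
      = (977.9/500) / (1531/500)
      = 1.9558 / 3.062 = 0.6387 = 63.87%

F_rel = 64%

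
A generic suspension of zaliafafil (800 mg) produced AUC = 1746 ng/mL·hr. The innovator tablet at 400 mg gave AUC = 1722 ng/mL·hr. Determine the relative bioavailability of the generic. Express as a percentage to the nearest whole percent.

F_rel = 51%

F_rel = (AUC_test/D_test) / (AUC_ref/D_ref)
      = (1746/800) / (1722/400)
      = 2.1825 / 4.305 = 0.5070 = 50.70%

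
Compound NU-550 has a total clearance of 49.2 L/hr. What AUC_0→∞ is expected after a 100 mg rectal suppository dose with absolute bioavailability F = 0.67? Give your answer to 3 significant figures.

AUC = 1.36 mg/L·hr

AUC_0→∞ = F × Dose / CL
        = 0.67 × 100 / 49.2 = 1.36179 mg/L·hr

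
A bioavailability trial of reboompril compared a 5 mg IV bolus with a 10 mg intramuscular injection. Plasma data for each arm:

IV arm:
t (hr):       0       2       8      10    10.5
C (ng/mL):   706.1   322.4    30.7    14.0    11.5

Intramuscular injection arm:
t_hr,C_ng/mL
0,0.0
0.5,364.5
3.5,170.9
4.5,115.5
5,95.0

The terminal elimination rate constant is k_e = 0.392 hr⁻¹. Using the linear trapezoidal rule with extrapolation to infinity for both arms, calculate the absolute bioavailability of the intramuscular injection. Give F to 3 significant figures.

F = 0.307

Trapezoidal AUC_0→10.5 (IV):
  [0→2]: (706.1+322.4)/2 × 2 = 1028.5
  [2→8]: (322.4+30.7)/2 × 6 = 1059.3
  [8→10]: (30.7+14.0)/2 × 2 = 44.7
  [10→10.5]: (14.0+11.5)/2 × 0.5 = 6.375
  Sum = 2138.875 ng/mL·hr
IV tail: 11.5/0.392 = 29.337; AUC_iv,0→∞ = 2138.875 + 29.337 = 2168.212 ng/mL·hr
Trapezoidal AUC_0→5 (intramuscular injection):
  [0→0.5]: (0.0+364.5)/2 × 0.5 = 91.125
  [0.5→3.5]: (364.5+170.9)/2 × 3 = 803.1
  [3.5→4.5]: (170.9+115.5)/2 × 1 = 143.2
  [4.5→5]: (115.5+95.0)/2 × 0.5 = 52.625
  Sum = 1090.05 ng/mL·hr
intramuscular injection tail: 95.0/0.392 = 242.347; AUC_ev,0→∞ = 1090.05 + 242.347 = 1332.397 ng/mL·hr
F = (AUC_ev/D_ev)/(AUC_iv/D_iv) = (1332.397/10)/(2168.212/5) = 133.2397/433.6424 = 0.3073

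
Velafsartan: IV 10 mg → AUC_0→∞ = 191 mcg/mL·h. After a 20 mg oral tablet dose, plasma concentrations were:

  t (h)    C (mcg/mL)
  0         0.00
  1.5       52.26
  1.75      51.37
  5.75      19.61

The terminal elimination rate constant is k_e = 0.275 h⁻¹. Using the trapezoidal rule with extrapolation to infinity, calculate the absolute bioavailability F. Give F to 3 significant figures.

F = 0.695

Trapezoidal AUC_0→5.75 (oral tablet):
  [0→1.5]: (0.00+52.26)/2 × 1.5 = 39.195
  [1.5→1.75]: (52.26+51.37)/2 × 0.25 = 12.95375
  [1.75→5.75]: (51.37+19.61)/2 × 4 = 141.96
  Sum = 194.10875 mcg/mL·h
Tail: C_last/k_e = 19.61/0.275 = 71.309
AUC_0→∞ (oral tablet) = 194.10875 + 71.309 = 265.41775 mcg/mL·h
F = (AUC_ev/D_ev)/(AUC_iv/D_iv) = (265.41775/20)/(191/10) = 13.2709/19.1 = 0.6948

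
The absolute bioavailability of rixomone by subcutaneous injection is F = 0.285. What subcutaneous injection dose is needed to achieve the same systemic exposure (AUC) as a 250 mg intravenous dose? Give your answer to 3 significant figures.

For equal systemic exposure: F × D_ev = D_iv
D_ev = D_iv / F = 250 / 0.285 = 877.193 mg

D_subcutaneous = 877 mg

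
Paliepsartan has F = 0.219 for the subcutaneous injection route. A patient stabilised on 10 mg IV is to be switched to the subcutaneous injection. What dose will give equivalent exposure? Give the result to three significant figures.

D_subcutaneous = 45.7 mg

For equal systemic exposure: F × D_ev = D_iv
D_ev = D_iv / F = 10 / 0.219 = 45.6621 mg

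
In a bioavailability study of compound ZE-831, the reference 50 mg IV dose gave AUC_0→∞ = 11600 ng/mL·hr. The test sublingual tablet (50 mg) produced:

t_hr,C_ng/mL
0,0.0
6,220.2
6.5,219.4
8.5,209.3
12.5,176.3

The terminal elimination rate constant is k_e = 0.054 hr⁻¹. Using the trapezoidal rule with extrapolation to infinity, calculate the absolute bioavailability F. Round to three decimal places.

F = 0.451

Trapezoidal AUC_0→12.5 (sublingual tablet):
  [0→6]: (0.0+220.2)/2 × 6 = 660.6
  [6→6.5]: (220.2+219.4)/2 × 0.5 = 109.9
  [6.5→8.5]: (219.4+209.3)/2 × 2 = 428.7
  [8.5→12.5]: (209.3+176.3)/2 × 4 = 771.2
  Sum = 1970.4 ng/mL·hr
Tail: C_last/k_e = 176.3/0.054 = 3264.815
AUC_0→∞ (sublingual tablet) = 1970.4 + 3264.815 = 5235.215 ng/mL·hr
F = (AUC_ev/D_ev)/(AUC_iv/D_iv) = (5235.215/50)/(11600/50) = 104.7043/232 = 0.4513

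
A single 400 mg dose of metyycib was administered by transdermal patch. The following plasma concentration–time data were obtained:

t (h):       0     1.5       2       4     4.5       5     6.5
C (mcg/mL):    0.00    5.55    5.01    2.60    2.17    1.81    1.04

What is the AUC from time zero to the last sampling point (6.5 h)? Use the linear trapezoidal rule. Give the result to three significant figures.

AUC = 18.7 mcg/mL·h

Trapezoidal AUC_0→6.5:
  [0→1.5]: (0.00+5.55)/2 × 1.5 = 4.1625
  [1.5→2]: (5.55+5.01)/2 × 0.5 = 2.64
  [2→4]: (5.01+2.60)/2 × 2 = 7.61
  [4→4.5]: (2.60+2.17)/2 × 0.5 = 1.1925
  [4.5→5]: (2.17+1.81)/2 × 0.5 = 0.995
  [5→6.5]: (1.81+1.04)/2 × 1.5 = 2.1375
  Sum = 18.7375 mcg/mL·h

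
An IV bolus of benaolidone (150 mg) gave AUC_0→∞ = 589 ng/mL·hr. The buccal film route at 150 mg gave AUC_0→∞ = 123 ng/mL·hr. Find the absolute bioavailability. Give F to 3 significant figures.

F = 0.209

F = (AUC_ev / D_ev) / (AUC_iv / D_iv)
  = (123/150) / (589/150)
  = 0.82 / 3.92667 = 0.2088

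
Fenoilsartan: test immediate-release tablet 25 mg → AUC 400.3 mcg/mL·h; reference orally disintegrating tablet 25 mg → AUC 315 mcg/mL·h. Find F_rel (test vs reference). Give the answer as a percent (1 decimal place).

F_rel = 127.1%

F_rel = (AUC_test/D_test) / (AUC_ref/D_ref)
      = (400.3/25) / (315/25)
      = 16.012 / 12.6 = 1.2708 = 127.08%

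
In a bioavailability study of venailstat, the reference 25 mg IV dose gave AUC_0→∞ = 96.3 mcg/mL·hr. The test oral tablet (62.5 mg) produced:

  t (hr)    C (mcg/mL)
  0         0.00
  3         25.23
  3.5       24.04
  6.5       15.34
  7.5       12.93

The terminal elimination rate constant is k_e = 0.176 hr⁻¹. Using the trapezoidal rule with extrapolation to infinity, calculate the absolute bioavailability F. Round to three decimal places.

F = 0.818

Trapezoidal AUC_0→7.5 (oral tablet):
  [0→3]: (0.00+25.23)/2 × 3 = 37.845
  [3→3.5]: (25.23+24.04)/2 × 0.5 = 12.3175
  [3.5→6.5]: (24.04+15.34)/2 × 3 = 59.07
  [6.5→7.5]: (15.34+12.93)/2 × 1 = 14.135
  Sum = 123.3675 mcg/mL·hr
Tail: C_last/k_e = 12.93/0.176 = 73.466
AUC_0→∞ (oral tablet) = 123.3675 + 73.466 = 196.8335 mcg/mL·hr
F = (AUC_ev/D_ev)/(AUC_iv/D_iv) = (196.8335/62.5)/(96.3/25) = 3.149336/3.852 = 0.8176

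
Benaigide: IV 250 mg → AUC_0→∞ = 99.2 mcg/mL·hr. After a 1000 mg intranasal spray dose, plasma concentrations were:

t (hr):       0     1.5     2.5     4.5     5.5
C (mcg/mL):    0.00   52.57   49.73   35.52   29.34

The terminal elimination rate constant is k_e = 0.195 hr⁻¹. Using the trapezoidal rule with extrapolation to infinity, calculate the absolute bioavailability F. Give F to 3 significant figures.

F = 0.904

Trapezoidal AUC_0→5.5 (intranasal spray):
  [0→1.5]: (0.00+52.57)/2 × 1.5 = 39.4275
  [1.5→2.5]: (52.57+49.73)/2 × 1 = 51.15
  [2.5→4.5]: (49.73+35.52)/2 × 2 = 85.25
  [4.5→5.5]: (35.52+29.34)/2 × 1 = 32.43
  Sum = 208.2575 mcg/mL·hr
Tail: C_last/k_e = 29.34/0.195 = 150.462
AUC_0→∞ (intranasal spray) = 208.2575 + 150.462 = 358.7195 mcg/mL·hr
F = (AUC_ev/D_ev)/(AUC_iv/D_iv) = (358.7195/1000)/(99.2/250) = 0.3587195/0.3968 = 0.9040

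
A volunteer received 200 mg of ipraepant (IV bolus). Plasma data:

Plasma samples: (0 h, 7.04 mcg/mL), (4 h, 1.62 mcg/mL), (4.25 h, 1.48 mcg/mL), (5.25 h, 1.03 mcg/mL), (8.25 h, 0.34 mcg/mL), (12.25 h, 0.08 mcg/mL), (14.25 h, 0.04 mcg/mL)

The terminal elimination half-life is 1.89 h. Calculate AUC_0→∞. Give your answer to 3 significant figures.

Trapezoidal AUC_0→14.25:
  [0→4]: (7.04+1.62)/2 × 4 = 17.32
  [4→4.25]: (1.62+1.48)/2 × 0.25 = 0.3875
  [4.25→5.25]: (1.48+1.03)/2 × 1 = 1.255
  [5.25→8.25]: (1.03+0.34)/2 × 3 = 2.055
  [8.25→12.25]: (0.34+0.08)/2 × 4 = 0.84
  [12.25→14.25]: (0.08+0.04)/2 × 2 = 0.12
  Sum = 21.9775 mcg/mL·h
k_e = ln2 / t½ = 0.693147 / 1.89 = 0.3667 h^-1
Extrapolated tail: C_last / k_e = 0.04 / 0.3667 = 0.109
AUC_0→∞ = 21.9775 + 0.109 = 22.0865 mcg/mL·h

AUC = 22.1 mcg/mL·h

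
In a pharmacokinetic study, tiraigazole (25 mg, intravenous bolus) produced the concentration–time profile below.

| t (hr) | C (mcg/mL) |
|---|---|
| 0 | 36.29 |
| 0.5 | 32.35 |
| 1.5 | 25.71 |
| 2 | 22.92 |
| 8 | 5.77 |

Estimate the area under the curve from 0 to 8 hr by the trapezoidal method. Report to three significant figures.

Trapezoidal AUC_0→8:
  [0→0.5]: (36.29+32.35)/2 × 0.5 = 17.16
  [0.5→1.5]: (32.35+25.71)/2 × 1 = 29.03
  [1.5→2]: (25.71+22.92)/2 × 0.5 = 12.1575
  [2→8]: (22.92+5.77)/2 × 6 = 86.07
  Sum = 144.4175 mcg/mL·hr

AUC = 144 mcg/mL·hr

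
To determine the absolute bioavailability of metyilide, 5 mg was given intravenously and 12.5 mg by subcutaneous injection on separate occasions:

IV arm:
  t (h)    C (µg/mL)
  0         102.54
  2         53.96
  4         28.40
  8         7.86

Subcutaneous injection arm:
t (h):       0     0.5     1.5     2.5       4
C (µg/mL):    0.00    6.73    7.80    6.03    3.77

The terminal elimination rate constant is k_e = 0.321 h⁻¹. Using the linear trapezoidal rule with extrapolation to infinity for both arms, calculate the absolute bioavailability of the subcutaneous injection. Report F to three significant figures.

F = 0.0416

Trapezoidal AUC_0→8 (IV):
  [0→2]: (102.54+53.96)/2 × 2 = 156.5
  [2→4]: (53.96+28.40)/2 × 2 = 82.36
  [4→8]: (28.40+7.86)/2 × 4 = 72.52
  Sum = 311.38 µg/mL·h
IV tail: 7.86/0.321 = 24.486; AUC_iv,0→∞ = 311.38 + 24.486 = 335.866 µg/mL·h
Trapezoidal AUC_0→4 (subcutaneous injection):
  [0→0.5]: (0.00+6.73)/2 × 0.5 = 1.6825
  [0.5→1.5]: (6.73+7.80)/2 × 1 = 7.265
  [1.5→2.5]: (7.80+6.03)/2 × 1 = 6.915
  [2.5→4]: (6.03+3.77)/2 × 1.5 = 7.35
  Sum = 23.2125 µg/mL·h
subcutaneous injection tail: 3.77/0.321 = 11.745; AUC_ev,0→∞ = 23.2125 + 11.745 = 34.9575 µg/mL·h
F = (AUC_ev/D_ev)/(AUC_iv/D_iv) = (34.9575/12.5)/(335.866/5) = 2.7966/67.1732 = 0.0416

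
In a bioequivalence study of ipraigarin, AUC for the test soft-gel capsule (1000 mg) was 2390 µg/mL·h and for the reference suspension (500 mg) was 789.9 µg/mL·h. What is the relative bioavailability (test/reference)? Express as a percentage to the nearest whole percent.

F_rel = 151%

F_rel = (AUC_test/D_test) / (AUC_ref/D_ref)
      = (2390/1000) / (789.9/500)
      = 2.39 / 1.5798 = 1.5128 = 151.28%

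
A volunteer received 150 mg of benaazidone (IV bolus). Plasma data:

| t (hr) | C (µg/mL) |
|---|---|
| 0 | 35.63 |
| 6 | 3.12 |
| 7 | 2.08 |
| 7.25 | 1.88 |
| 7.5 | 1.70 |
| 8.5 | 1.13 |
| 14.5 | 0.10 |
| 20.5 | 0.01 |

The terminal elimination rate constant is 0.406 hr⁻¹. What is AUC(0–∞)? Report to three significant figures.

Trapezoidal AUC_0→20.5:
  [0→6]: (35.63+3.12)/2 × 6 = 116.25
  [6→7]: (3.12+2.08)/2 × 1 = 2.6
  [7→7.25]: (2.08+1.88)/2 × 0.25 = 0.495
  [7.25→7.5]: (1.88+1.70)/2 × 0.25 = 0.4475
  [7.5→8.5]: (1.70+1.13)/2 × 1 = 1.415
  [8.5→14.5]: (1.13+0.10)/2 × 6 = 3.69
  [14.5→20.5]: (0.10+0.01)/2 × 6 = 0.33
  Sum = 125.2275 µg/mL·hr
Extrapolated tail: C_last / k_e = 0.01 / 0.406 = 0.025
AUC_0→∞ = 125.2275 + 0.025 = 125.2525 µg/mL·hr

AUC = 125 µg/mL·hr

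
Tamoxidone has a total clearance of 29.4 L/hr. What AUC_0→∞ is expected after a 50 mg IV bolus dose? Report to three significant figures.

AUC_0→∞ = Dose_iv / CL
        = 50 / 29.4 = 1.70068 mg/L·hr

AUC = 1.70 mg/L·hr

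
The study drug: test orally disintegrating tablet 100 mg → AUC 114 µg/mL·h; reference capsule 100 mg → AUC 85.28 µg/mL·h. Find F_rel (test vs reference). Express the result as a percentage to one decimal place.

F_rel = 133.7%

F_rel = (AUC_test/D_test) / (AUC_ref/D_ref)
      = (114/100) / (85.28/100)
      = 1.14 / 0.8528 = 1.3368 = 133.68%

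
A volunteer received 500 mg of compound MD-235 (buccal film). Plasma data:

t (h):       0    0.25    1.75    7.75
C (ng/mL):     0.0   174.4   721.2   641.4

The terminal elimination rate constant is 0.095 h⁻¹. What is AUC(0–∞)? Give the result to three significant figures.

Trapezoidal AUC_0→7.75:
  [0→0.25]: (0.0+174.4)/2 × 0.25 = 21.8
  [0.25→1.75]: (174.4+721.2)/2 × 1.5 = 671.7
  [1.75→7.75]: (721.2+641.4)/2 × 6 = 4087.8
  Sum = 4781.3 ng/mL·h
Extrapolated tail: C_last / k_e = 641.4 / 0.095 = 6751.579
AUC_0→∞ = 4781.3 + 6751.579 = 11532.879 ng/mL·h

AUC = 11500 ng/mL·h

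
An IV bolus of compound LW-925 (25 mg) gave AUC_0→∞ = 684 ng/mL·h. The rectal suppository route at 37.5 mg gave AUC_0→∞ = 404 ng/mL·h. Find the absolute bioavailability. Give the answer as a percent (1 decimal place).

F = 39.4%

F = (AUC_ev / D_ev) / (AUC_iv / D_iv)
  = (404/37.5) / (684/25)
  = 10.7733 / 27.36 = 0.3938
  = 39.38%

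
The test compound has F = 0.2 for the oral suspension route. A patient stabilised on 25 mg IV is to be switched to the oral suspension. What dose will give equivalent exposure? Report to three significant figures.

For equal systemic exposure: F × D_ev = D_iv
D_ev = D_iv / F = 25 / 0.2 = 125 mg

D_oral = 125 mg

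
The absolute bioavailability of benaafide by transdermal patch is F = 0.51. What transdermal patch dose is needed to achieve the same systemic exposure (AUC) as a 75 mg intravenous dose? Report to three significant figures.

For equal systemic exposure: F × D_ev = D_iv
D_ev = D_iv / F = 75 / 0.51 = 147.059 mg

D_transdermal = 147 mg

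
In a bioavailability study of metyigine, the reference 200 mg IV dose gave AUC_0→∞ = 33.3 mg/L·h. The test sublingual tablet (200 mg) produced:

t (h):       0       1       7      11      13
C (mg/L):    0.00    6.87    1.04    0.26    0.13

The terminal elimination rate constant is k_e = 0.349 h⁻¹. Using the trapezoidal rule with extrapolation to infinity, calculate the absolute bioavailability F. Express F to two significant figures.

F = 0.92

Trapezoidal AUC_0→13 (sublingual tablet):
  [0→1]: (0.00+6.87)/2 × 1 = 3.435
  [1→7]: (6.87+1.04)/2 × 6 = 23.73
  [7→11]: (1.04+0.26)/2 × 4 = 2.6
  [11→13]: (0.26+0.13)/2 × 2 = 0.39
  Sum = 30.155 mg/L·h
Tail: C_last/k_e = 0.13/0.349 = 0.372
AUC_0→∞ (sublingual tablet) = 30.155 + 0.372 = 30.527 mg/L·h
F = (AUC_ev/D_ev)/(AUC_iv/D_iv) = (30.527/200)/(33.3/200) = 0.152635/0.1665 = 0.9167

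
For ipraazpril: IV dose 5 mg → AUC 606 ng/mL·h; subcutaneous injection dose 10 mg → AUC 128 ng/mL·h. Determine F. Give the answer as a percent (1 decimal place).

F = (AUC_ev / D_ev) / (AUC_iv / D_iv)
  = (128/10) / (606/5)
  = 12.8 / 121.2 = 0.1056
  = 10.56%

F = 10.6%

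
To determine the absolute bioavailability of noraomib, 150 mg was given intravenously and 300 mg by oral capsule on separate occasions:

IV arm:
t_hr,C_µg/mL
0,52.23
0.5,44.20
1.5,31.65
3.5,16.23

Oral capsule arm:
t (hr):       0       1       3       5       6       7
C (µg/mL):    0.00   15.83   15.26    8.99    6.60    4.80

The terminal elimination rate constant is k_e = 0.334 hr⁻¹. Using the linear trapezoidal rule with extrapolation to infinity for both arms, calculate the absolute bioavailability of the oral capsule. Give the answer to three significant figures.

F = 0.287

Trapezoidal AUC_0→3.5 (IV):
  [0→0.5]: (52.23+44.20)/2 × 0.5 = 24.1075
  [0.5→1.5]: (44.20+31.65)/2 × 1 = 37.925
  [1.5→3.5]: (31.65+16.23)/2 × 2 = 47.88
  Sum = 109.9125 µg/mL·hr
IV tail: 16.23/0.334 = 48.593; AUC_iv,0→∞ = 109.9125 + 48.593 = 158.5055 µg/mL·hr
Trapezoidal AUC_0→7 (oral capsule):
  [0→1]: (0.00+15.83)/2 × 1 = 7.915
  [1→3]: (15.83+15.26)/2 × 2 = 31.09
  [3→5]: (15.26+8.99)/2 × 2 = 24.25
  [5→6]: (8.99+6.60)/2 × 1 = 7.795
  [6→7]: (6.60+4.80)/2 × 1 = 5.7
  Sum = 76.75 µg/mL·hr
oral capsule tail: 4.80/0.334 = 14.371; AUC_ev,0→∞ = 76.75 + 14.371 = 91.121 µg/mL·hr
F = (AUC_ev/D_ev)/(AUC_iv/D_iv) = (91.121/300)/(158.5055/150) = 0.303737/1.0567 = 0.2874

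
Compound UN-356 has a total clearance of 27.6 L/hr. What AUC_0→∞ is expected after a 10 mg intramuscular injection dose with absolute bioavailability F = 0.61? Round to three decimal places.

AUC = 0.221 mg/L·hr

AUC_0→∞ = F × Dose / CL
        = 0.61 × 10 / 27.6 = 0.221014 mg/L·hr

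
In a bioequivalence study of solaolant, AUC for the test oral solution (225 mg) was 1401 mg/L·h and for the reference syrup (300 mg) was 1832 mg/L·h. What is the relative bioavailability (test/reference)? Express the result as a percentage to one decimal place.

F_rel = 102.0%

F_rel = (AUC_test/D_test) / (AUC_ref/D_ref)
      = (1401/225) / (1832/300)
      = 6.22667 / 6.10667 = 1.0197 = 101.97%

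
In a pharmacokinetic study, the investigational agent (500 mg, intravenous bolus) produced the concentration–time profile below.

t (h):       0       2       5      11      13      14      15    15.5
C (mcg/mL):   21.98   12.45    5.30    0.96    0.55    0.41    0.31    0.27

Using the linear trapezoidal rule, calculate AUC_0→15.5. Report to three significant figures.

Trapezoidal AUC_0→15.5:
  [0→2]: (21.98+12.45)/2 × 2 = 34.43
  [2→5]: (12.45+5.30)/2 × 3 = 26.625
  [5→11]: (5.30+0.96)/2 × 6 = 18.78
  [11→13]: (0.96+0.55)/2 × 2 = 1.51
  [13→14]: (0.55+0.41)/2 × 1 = 0.48
  [14→15]: (0.41+0.31)/2 × 1 = 0.36
  [15→15.5]: (0.31+0.27)/2 × 0.5 = 0.145
  Sum = 82.33 mcg/mL·h

AUC = 82.3 mcg/mL·h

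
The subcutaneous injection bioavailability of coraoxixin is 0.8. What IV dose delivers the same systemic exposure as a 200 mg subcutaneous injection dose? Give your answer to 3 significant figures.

D_iv = 160 mg

Systemic exposure from an extravascular dose = F × D_ev, so the equivalent IV dose is F × D_ev.
D_iv = F × D_ev = 0.8 × 200 = 160 mg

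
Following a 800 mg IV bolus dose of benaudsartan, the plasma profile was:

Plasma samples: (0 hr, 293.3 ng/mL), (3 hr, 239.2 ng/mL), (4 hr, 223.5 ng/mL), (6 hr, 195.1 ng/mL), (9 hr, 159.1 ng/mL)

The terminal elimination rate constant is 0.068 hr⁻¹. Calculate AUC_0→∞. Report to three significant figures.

Trapezoidal AUC_0→9:
  [0→3]: (293.3+239.2)/2 × 3 = 798.75
  [3→4]: (239.2+223.5)/2 × 1 = 231.35
  [4→6]: (223.5+195.1)/2 × 2 = 418.6
  [6→9]: (195.1+159.1)/2 × 3 = 531.3
  Sum = 1980.0 ng/mL·hr
Extrapolated tail: C_last / k_e = 159.1 / 0.068 = 2339.706
AUC_0→∞ = 1980.0 + 2339.706 = 4319.706 ng/mL·hr

AUC = 4320 ng/mL·hr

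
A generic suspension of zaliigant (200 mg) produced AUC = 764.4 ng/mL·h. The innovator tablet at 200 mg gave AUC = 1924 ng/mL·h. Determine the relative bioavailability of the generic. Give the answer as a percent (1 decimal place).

F_rel = 39.7%

F_rel = (AUC_test/D_test) / (AUC_ref/D_ref)
      = (764.4/200) / (1924/200)
      = 3.822 / 9.62 = 0.3973 = 39.73%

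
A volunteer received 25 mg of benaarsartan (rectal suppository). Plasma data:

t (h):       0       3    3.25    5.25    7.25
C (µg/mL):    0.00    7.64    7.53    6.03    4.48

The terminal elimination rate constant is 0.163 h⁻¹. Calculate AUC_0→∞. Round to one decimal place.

Trapezoidal AUC_0→7.25:
  [0→3]: (0.00+7.64)/2 × 3 = 11.46
  [3→3.25]: (7.64+7.53)/2 × 0.25 = 1.89625
  [3.25→5.25]: (7.53+6.03)/2 × 2 = 13.56
  [5.25→7.25]: (6.03+4.48)/2 × 2 = 10.51
  Sum = 37.42625 µg/mL·h
Extrapolated tail: C_last / k_e = 4.48 / 0.163 = 27.485
AUC_0→∞ = 37.42625 + 27.485 = 64.91125 µg/mL·h

AUC = 64.9 µg/mL·h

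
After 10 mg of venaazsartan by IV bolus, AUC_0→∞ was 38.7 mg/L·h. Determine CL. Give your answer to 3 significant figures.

CL = Dose_iv / AUC_0→∞
   = 10 / 38.7 = 0.258398 L/h

CL = 0.258 L/h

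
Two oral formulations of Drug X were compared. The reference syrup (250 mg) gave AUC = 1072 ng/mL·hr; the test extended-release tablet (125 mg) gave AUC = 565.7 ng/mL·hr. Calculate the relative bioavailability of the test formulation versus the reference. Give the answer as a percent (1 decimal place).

F_rel = (AUC_test/D_test) / (AUC_ref/D_ref)
      = (565.7/125) / (1072/250)
      = 4.5256 / 4.288 = 1.0554 = 105.54%

F_rel = 105.5%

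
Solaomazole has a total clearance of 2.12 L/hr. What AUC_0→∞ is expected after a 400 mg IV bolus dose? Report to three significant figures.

AUC_0→∞ = Dose_iv / CL
        = 400 / 2.12 = 188.679 mg/L·hr

AUC = 189 mg/L·hr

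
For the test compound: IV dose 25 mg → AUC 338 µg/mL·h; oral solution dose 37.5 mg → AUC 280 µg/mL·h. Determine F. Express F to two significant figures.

F = (AUC_ev / D_ev) / (AUC_iv / D_iv)
  = (280/37.5) / (338/25)
  = 7.46667 / 13.52 = 0.5523

F = 0.55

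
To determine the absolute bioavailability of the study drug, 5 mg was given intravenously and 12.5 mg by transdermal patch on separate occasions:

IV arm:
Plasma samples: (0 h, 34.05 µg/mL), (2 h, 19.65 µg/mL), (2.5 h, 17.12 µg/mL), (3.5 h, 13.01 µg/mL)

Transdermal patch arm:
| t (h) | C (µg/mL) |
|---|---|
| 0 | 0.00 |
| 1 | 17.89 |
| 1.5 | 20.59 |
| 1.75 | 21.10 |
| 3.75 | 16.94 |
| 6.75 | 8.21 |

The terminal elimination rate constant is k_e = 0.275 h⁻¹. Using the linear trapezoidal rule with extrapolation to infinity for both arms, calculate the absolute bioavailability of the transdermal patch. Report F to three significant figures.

F = 0.413

Trapezoidal AUC_0→3.5 (IV):
  [0→2]: (34.05+19.65)/2 × 2 = 53.7
  [2→2.5]: (19.65+17.12)/2 × 0.5 = 9.1925
  [2.5→3.5]: (17.12+13.01)/2 × 1 = 15.065
  Sum = 77.9575 µg/mL·h
IV tail: 13.01/0.275 = 47.309; AUC_iv,0→∞ = 77.9575 + 47.309 = 125.2665 µg/mL·h
Trapezoidal AUC_0→6.75 (transdermal patch):
  [0→1]: (0.00+17.89)/2 × 1 = 8.945
  [1→1.5]: (17.89+20.59)/2 × 0.5 = 9.62
  [1.5→1.75]: (20.59+21.10)/2 × 0.25 = 5.21125
  [1.75→3.75]: (21.10+16.94)/2 × 2 = 38.04
  [3.75→6.75]: (16.94+8.21)/2 × 3 = 37.725
  Sum = 99.54125 µg/mL·h
transdermal patch tail: 8.21/0.275 = 29.855; AUC_ev,0→∞ = 99.54125 + 29.855 = 129.39625 µg/mL·h
F = (AUC_ev/D_ev)/(AUC_iv/D_iv) = (129.39625/12.5)/(125.2665/5) = 10.3517/25.0533 = 0.4132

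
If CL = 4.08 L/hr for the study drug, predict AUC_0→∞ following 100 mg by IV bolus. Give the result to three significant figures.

AUC = 24.5 mg/L·hr

AUC_0→∞ = Dose_iv / CL
        = 100 / 4.08 = 24.5098 mg/L·hr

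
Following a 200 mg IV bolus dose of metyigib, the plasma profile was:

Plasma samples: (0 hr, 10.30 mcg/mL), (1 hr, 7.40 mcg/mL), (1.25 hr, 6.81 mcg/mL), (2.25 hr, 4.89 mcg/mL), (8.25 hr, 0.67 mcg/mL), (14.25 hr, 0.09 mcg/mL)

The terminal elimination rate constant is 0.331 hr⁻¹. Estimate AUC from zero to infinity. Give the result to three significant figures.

AUC = 35.7 mcg/mL·hr

Trapezoidal AUC_0→14.25:
  [0→1]: (10.30+7.40)/2 × 1 = 8.85
  [1→1.25]: (7.40+6.81)/2 × 0.25 = 1.77625
  [1.25→2.25]: (6.81+4.89)/2 × 1 = 5.85
  [2.25→8.25]: (4.89+0.67)/2 × 6 = 16.68
  [8.25→14.25]: (0.67+0.09)/2 × 6 = 2.28
  Sum = 35.43625 mcg/mL·hr
Extrapolated tail: C_last / k_e = 0.09 / 0.331 = 0.272
AUC_0→∞ = 35.43625 + 0.272 = 35.70825 mcg/mL·hr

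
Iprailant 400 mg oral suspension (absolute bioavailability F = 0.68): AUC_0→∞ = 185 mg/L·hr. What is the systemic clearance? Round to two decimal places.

CL = 1.47 L/hr

CL = F × Dose / AUC_0→∞
   = 0.68 × 400 / 185 = 1.47027 L/hr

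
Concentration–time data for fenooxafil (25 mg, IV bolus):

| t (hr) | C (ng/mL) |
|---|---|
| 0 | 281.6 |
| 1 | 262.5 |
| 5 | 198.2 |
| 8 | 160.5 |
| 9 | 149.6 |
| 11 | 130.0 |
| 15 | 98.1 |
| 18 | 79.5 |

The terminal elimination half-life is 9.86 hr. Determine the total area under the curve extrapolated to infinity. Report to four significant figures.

Trapezoidal AUC_0→18:
  [0→1]: (281.6+262.5)/2 × 1 = 272.05
  [1→5]: (262.5+198.2)/2 × 4 = 921.4
  [5→8]: (198.2+160.5)/2 × 3 = 538.05
  [8→9]: (160.5+149.6)/2 × 1 = 155.05
  [9→11]: (149.6+130.0)/2 × 2 = 279.6
  [11→15]: (130.0+98.1)/2 × 4 = 456.2
  [15→18]: (98.1+79.5)/2 × 3 = 266.4
  Sum = 2888.75 ng/mL·hr
k_e = ln2 / t½ = 0.693147 / 9.86 = 0.0703 hr^-1
Extrapolated tail: C_last / k_e = 79.5 / 0.0703 = 1130.868
AUC_0→∞ = 2888.75 + 1130.868 = 4019.618 ng/mL·hr

AUC = 4020 ng/mL·hr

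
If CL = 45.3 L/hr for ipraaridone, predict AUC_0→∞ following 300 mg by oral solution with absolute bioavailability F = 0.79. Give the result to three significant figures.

AUC = 5.23 mg/L·hr

AUC_0→∞ = F × Dose / CL
        = 0.79 × 300 / 45.3 = 5.23179 mg/L·hr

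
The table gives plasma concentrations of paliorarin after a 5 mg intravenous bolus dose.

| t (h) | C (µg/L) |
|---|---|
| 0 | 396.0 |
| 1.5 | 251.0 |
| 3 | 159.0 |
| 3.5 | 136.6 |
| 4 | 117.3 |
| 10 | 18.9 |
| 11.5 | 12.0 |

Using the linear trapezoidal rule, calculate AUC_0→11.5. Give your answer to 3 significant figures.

Trapezoidal AUC_0→11.5:
  [0→1.5]: (396.0+251.0)/2 × 1.5 = 485.25
  [1.5→3]: (251.0+159.0)/2 × 1.5 = 307.5
  [3→3.5]: (159.0+136.6)/2 × 0.5 = 73.9
  [3.5→4]: (136.6+117.3)/2 × 0.5 = 63.475
  [4→10]: (117.3+18.9)/2 × 6 = 408.6
  [10→11.5]: (18.9+12.0)/2 × 1.5 = 23.175
  Sum = 1361.9 µg/L·h

AUC = 1360 µg/L·h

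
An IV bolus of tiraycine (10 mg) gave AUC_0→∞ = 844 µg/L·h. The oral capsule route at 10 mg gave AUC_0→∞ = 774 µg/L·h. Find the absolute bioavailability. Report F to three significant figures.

F = (AUC_ev / D_ev) / (AUC_iv / D_iv)
  = (774/10) / (844/10)
  = 77.4 / 84.4 = 0.9171

F = 0.917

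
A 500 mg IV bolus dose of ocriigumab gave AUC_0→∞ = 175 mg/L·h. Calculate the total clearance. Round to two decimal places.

CL = 2.86 L/h

CL = Dose_iv / AUC_0→∞
   = 500 / 175 = 2.85714 L/h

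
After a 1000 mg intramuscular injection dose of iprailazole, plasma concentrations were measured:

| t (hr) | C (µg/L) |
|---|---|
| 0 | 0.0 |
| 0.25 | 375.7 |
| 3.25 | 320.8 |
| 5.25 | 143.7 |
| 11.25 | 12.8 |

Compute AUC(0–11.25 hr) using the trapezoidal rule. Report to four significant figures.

AUC = 2026 µg/L·hr

Trapezoidal AUC_0→11.25:
  [0→0.25]: (0.0+375.7)/2 × 0.25 = 46.9625
  [0.25→3.25]: (375.7+320.8)/2 × 3 = 1044.75
  [3.25→5.25]: (320.8+143.7)/2 × 2 = 464.5
  [5.25→11.25]: (143.7+12.8)/2 × 6 = 469.5
  Sum = 2025.7125 µg/L·hr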